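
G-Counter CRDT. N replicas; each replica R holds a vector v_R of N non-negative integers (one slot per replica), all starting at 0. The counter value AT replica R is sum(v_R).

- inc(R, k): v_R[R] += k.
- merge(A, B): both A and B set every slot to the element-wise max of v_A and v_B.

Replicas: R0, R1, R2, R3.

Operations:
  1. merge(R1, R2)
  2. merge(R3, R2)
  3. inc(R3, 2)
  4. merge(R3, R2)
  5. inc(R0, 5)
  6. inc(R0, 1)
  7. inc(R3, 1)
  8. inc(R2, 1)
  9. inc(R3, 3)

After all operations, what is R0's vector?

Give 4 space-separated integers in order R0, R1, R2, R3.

Op 1: merge R1<->R2 -> R1=(0,0,0,0) R2=(0,0,0,0)
Op 2: merge R3<->R2 -> R3=(0,0,0,0) R2=(0,0,0,0)
Op 3: inc R3 by 2 -> R3=(0,0,0,2) value=2
Op 4: merge R3<->R2 -> R3=(0,0,0,2) R2=(0,0,0,2)
Op 5: inc R0 by 5 -> R0=(5,0,0,0) value=5
Op 6: inc R0 by 1 -> R0=(6,0,0,0) value=6
Op 7: inc R3 by 1 -> R3=(0,0,0,3) value=3
Op 8: inc R2 by 1 -> R2=(0,0,1,2) value=3
Op 9: inc R3 by 3 -> R3=(0,0,0,6) value=6

Answer: 6 0 0 0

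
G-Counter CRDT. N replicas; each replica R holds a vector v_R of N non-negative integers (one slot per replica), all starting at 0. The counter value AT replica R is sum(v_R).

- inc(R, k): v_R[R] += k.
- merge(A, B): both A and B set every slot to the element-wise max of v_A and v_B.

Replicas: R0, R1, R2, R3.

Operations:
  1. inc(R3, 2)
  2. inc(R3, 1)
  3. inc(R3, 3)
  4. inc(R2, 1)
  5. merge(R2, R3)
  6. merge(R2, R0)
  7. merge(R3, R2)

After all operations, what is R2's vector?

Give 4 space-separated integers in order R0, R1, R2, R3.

Answer: 0 0 1 6

Derivation:
Op 1: inc R3 by 2 -> R3=(0,0,0,2) value=2
Op 2: inc R3 by 1 -> R3=(0,0,0,3) value=3
Op 3: inc R3 by 3 -> R3=(0,0,0,6) value=6
Op 4: inc R2 by 1 -> R2=(0,0,1,0) value=1
Op 5: merge R2<->R3 -> R2=(0,0,1,6) R3=(0,0,1,6)
Op 6: merge R2<->R0 -> R2=(0,0,1,6) R0=(0,0,1,6)
Op 7: merge R3<->R2 -> R3=(0,0,1,6) R2=(0,0,1,6)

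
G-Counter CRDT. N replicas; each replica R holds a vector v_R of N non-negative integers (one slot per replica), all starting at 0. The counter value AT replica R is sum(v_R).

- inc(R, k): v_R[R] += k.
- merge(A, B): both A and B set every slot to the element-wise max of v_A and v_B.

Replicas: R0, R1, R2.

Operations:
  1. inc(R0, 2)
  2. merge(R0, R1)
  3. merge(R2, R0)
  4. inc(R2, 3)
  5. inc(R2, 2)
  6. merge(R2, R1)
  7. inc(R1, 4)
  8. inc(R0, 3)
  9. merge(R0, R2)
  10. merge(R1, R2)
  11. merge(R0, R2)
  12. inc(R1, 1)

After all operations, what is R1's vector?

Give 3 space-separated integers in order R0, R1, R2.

Op 1: inc R0 by 2 -> R0=(2,0,0) value=2
Op 2: merge R0<->R1 -> R0=(2,0,0) R1=(2,0,0)
Op 3: merge R2<->R0 -> R2=(2,0,0) R0=(2,0,0)
Op 4: inc R2 by 3 -> R2=(2,0,3) value=5
Op 5: inc R2 by 2 -> R2=(2,0,5) value=7
Op 6: merge R2<->R1 -> R2=(2,0,5) R1=(2,0,5)
Op 7: inc R1 by 4 -> R1=(2,4,5) value=11
Op 8: inc R0 by 3 -> R0=(5,0,0) value=5
Op 9: merge R0<->R2 -> R0=(5,0,5) R2=(5,0,5)
Op 10: merge R1<->R2 -> R1=(5,4,5) R2=(5,4,5)
Op 11: merge R0<->R2 -> R0=(5,4,5) R2=(5,4,5)
Op 12: inc R1 by 1 -> R1=(5,5,5) value=15

Answer: 5 5 5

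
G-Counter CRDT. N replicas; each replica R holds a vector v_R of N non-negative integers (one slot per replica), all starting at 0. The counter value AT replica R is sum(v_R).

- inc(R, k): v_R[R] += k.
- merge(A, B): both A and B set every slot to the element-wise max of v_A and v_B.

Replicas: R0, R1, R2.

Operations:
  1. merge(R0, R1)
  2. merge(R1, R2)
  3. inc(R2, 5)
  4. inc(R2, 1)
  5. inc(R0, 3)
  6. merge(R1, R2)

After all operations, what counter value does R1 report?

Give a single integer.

Answer: 6

Derivation:
Op 1: merge R0<->R1 -> R0=(0,0,0) R1=(0,0,0)
Op 2: merge R1<->R2 -> R1=(0,0,0) R2=(0,0,0)
Op 3: inc R2 by 5 -> R2=(0,0,5) value=5
Op 4: inc R2 by 1 -> R2=(0,0,6) value=6
Op 5: inc R0 by 3 -> R0=(3,0,0) value=3
Op 6: merge R1<->R2 -> R1=(0,0,6) R2=(0,0,6)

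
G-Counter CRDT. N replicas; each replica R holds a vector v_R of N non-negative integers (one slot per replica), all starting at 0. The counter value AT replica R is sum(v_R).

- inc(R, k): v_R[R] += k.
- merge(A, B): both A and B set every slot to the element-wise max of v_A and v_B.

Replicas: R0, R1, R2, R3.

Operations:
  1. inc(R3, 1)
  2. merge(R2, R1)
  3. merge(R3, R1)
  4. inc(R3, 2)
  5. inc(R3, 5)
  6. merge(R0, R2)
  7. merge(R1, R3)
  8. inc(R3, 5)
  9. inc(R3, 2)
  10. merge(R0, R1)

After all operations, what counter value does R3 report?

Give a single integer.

Answer: 15

Derivation:
Op 1: inc R3 by 1 -> R3=(0,0,0,1) value=1
Op 2: merge R2<->R1 -> R2=(0,0,0,0) R1=(0,0,0,0)
Op 3: merge R3<->R1 -> R3=(0,0,0,1) R1=(0,0,0,1)
Op 4: inc R3 by 2 -> R3=(0,0,0,3) value=3
Op 5: inc R3 by 5 -> R3=(0,0,0,8) value=8
Op 6: merge R0<->R2 -> R0=(0,0,0,0) R2=(0,0,0,0)
Op 7: merge R1<->R3 -> R1=(0,0,0,8) R3=(0,0,0,8)
Op 8: inc R3 by 5 -> R3=(0,0,0,13) value=13
Op 9: inc R3 by 2 -> R3=(0,0,0,15) value=15
Op 10: merge R0<->R1 -> R0=(0,0,0,8) R1=(0,0,0,8)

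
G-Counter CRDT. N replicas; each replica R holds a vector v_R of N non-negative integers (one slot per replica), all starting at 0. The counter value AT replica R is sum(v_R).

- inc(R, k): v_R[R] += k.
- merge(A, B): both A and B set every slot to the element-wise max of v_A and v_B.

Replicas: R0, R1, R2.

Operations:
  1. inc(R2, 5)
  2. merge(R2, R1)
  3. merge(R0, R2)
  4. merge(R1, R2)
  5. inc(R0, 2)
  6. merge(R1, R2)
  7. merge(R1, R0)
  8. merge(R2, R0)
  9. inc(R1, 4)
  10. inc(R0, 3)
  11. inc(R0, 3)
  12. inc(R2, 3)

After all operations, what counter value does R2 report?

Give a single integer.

Answer: 10

Derivation:
Op 1: inc R2 by 5 -> R2=(0,0,5) value=5
Op 2: merge R2<->R1 -> R2=(0,0,5) R1=(0,0,5)
Op 3: merge R0<->R2 -> R0=(0,0,5) R2=(0,0,5)
Op 4: merge R1<->R2 -> R1=(0,0,5) R2=(0,0,5)
Op 5: inc R0 by 2 -> R0=(2,0,5) value=7
Op 6: merge R1<->R2 -> R1=(0,0,5) R2=(0,0,5)
Op 7: merge R1<->R0 -> R1=(2,0,5) R0=(2,0,5)
Op 8: merge R2<->R0 -> R2=(2,0,5) R0=(2,0,5)
Op 9: inc R1 by 4 -> R1=(2,4,5) value=11
Op 10: inc R0 by 3 -> R0=(5,0,5) value=10
Op 11: inc R0 by 3 -> R0=(8,0,5) value=13
Op 12: inc R2 by 3 -> R2=(2,0,8) value=10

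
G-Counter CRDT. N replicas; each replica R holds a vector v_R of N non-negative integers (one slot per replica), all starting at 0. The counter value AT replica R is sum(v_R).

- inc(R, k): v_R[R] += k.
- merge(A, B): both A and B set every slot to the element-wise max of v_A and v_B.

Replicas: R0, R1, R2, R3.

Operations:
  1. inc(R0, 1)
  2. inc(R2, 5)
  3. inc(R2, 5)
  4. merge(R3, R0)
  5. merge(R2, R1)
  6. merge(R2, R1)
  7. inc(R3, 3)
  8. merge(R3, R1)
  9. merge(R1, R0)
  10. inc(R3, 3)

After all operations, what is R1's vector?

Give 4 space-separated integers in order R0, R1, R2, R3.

Answer: 1 0 10 3

Derivation:
Op 1: inc R0 by 1 -> R0=(1,0,0,0) value=1
Op 2: inc R2 by 5 -> R2=(0,0,5,0) value=5
Op 3: inc R2 by 5 -> R2=(0,0,10,0) value=10
Op 4: merge R3<->R0 -> R3=(1,0,0,0) R0=(1,0,0,0)
Op 5: merge R2<->R1 -> R2=(0,0,10,0) R1=(0,0,10,0)
Op 6: merge R2<->R1 -> R2=(0,0,10,0) R1=(0,0,10,0)
Op 7: inc R3 by 3 -> R3=(1,0,0,3) value=4
Op 8: merge R3<->R1 -> R3=(1,0,10,3) R1=(1,0,10,3)
Op 9: merge R1<->R0 -> R1=(1,0,10,3) R0=(1,0,10,3)
Op 10: inc R3 by 3 -> R3=(1,0,10,6) value=17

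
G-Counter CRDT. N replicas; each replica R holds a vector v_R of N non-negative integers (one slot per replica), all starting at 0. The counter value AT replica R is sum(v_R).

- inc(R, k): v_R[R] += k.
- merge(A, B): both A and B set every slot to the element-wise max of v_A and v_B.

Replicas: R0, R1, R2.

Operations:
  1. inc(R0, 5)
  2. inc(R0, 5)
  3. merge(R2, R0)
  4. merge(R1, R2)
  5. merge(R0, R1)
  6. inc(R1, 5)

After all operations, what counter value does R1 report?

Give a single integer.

Op 1: inc R0 by 5 -> R0=(5,0,0) value=5
Op 2: inc R0 by 5 -> R0=(10,0,0) value=10
Op 3: merge R2<->R0 -> R2=(10,0,0) R0=(10,0,0)
Op 4: merge R1<->R2 -> R1=(10,0,0) R2=(10,0,0)
Op 5: merge R0<->R1 -> R0=(10,0,0) R1=(10,0,0)
Op 6: inc R1 by 5 -> R1=(10,5,0) value=15

Answer: 15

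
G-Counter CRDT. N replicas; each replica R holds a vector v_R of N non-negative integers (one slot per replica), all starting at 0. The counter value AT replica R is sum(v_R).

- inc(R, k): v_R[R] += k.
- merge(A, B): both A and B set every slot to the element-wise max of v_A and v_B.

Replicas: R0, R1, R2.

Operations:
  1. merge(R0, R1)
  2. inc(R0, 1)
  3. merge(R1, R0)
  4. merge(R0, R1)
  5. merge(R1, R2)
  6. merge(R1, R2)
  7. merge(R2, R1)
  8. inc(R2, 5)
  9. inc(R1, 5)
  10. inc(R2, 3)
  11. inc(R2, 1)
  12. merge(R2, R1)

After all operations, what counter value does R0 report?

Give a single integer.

Answer: 1

Derivation:
Op 1: merge R0<->R1 -> R0=(0,0,0) R1=(0,0,0)
Op 2: inc R0 by 1 -> R0=(1,0,0) value=1
Op 3: merge R1<->R0 -> R1=(1,0,0) R0=(1,0,0)
Op 4: merge R0<->R1 -> R0=(1,0,0) R1=(1,0,0)
Op 5: merge R1<->R2 -> R1=(1,0,0) R2=(1,0,0)
Op 6: merge R1<->R2 -> R1=(1,0,0) R2=(1,0,0)
Op 7: merge R2<->R1 -> R2=(1,0,0) R1=(1,0,0)
Op 8: inc R2 by 5 -> R2=(1,0,5) value=6
Op 9: inc R1 by 5 -> R1=(1,5,0) value=6
Op 10: inc R2 by 3 -> R2=(1,0,8) value=9
Op 11: inc R2 by 1 -> R2=(1,0,9) value=10
Op 12: merge R2<->R1 -> R2=(1,5,9) R1=(1,5,9)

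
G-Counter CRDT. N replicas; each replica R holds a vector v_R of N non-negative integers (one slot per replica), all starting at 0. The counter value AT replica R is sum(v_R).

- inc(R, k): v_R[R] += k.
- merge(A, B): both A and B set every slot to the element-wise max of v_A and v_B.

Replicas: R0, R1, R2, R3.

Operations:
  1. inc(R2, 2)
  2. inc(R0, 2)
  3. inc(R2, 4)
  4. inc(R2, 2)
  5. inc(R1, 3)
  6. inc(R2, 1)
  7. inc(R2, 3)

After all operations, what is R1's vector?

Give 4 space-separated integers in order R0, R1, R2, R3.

Answer: 0 3 0 0

Derivation:
Op 1: inc R2 by 2 -> R2=(0,0,2,0) value=2
Op 2: inc R0 by 2 -> R0=(2,0,0,0) value=2
Op 3: inc R2 by 4 -> R2=(0,0,6,0) value=6
Op 4: inc R2 by 2 -> R2=(0,0,8,0) value=8
Op 5: inc R1 by 3 -> R1=(0,3,0,0) value=3
Op 6: inc R2 by 1 -> R2=(0,0,9,0) value=9
Op 7: inc R2 by 3 -> R2=(0,0,12,0) value=12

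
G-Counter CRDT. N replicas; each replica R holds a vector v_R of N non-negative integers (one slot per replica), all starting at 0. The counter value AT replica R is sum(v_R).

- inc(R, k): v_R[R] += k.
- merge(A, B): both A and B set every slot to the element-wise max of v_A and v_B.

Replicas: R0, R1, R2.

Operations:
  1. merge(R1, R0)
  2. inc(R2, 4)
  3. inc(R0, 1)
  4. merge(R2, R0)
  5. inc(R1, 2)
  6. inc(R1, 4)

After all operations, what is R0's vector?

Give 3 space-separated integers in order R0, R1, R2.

Answer: 1 0 4

Derivation:
Op 1: merge R1<->R0 -> R1=(0,0,0) R0=(0,0,0)
Op 2: inc R2 by 4 -> R2=(0,0,4) value=4
Op 3: inc R0 by 1 -> R0=(1,0,0) value=1
Op 4: merge R2<->R0 -> R2=(1,0,4) R0=(1,0,4)
Op 5: inc R1 by 2 -> R1=(0,2,0) value=2
Op 6: inc R1 by 4 -> R1=(0,6,0) value=6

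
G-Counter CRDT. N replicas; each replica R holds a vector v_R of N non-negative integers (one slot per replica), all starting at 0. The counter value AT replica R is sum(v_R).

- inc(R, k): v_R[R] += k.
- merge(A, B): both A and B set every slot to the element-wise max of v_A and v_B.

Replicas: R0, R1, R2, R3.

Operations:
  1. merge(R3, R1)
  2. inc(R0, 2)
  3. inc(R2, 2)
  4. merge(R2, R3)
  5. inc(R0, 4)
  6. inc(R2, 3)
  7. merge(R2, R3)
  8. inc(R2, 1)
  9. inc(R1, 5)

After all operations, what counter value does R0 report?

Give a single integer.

Answer: 6

Derivation:
Op 1: merge R3<->R1 -> R3=(0,0,0,0) R1=(0,0,0,0)
Op 2: inc R0 by 2 -> R0=(2,0,0,0) value=2
Op 3: inc R2 by 2 -> R2=(0,0,2,0) value=2
Op 4: merge R2<->R3 -> R2=(0,0,2,0) R3=(0,0,2,0)
Op 5: inc R0 by 4 -> R0=(6,0,0,0) value=6
Op 6: inc R2 by 3 -> R2=(0,0,5,0) value=5
Op 7: merge R2<->R3 -> R2=(0,0,5,0) R3=(0,0,5,0)
Op 8: inc R2 by 1 -> R2=(0,0,6,0) value=6
Op 9: inc R1 by 5 -> R1=(0,5,0,0) value=5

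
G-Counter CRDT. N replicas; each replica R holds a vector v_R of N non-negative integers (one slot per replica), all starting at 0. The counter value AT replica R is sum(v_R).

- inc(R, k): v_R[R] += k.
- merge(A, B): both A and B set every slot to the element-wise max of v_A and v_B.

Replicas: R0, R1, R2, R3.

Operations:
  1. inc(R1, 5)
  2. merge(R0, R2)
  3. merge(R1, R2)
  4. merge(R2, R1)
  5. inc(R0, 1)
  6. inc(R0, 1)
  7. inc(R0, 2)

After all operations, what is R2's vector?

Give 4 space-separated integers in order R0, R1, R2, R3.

Answer: 0 5 0 0

Derivation:
Op 1: inc R1 by 5 -> R1=(0,5,0,0) value=5
Op 2: merge R0<->R2 -> R0=(0,0,0,0) R2=(0,0,0,0)
Op 3: merge R1<->R2 -> R1=(0,5,0,0) R2=(0,5,0,0)
Op 4: merge R2<->R1 -> R2=(0,5,0,0) R1=(0,5,0,0)
Op 5: inc R0 by 1 -> R0=(1,0,0,0) value=1
Op 6: inc R0 by 1 -> R0=(2,0,0,0) value=2
Op 7: inc R0 by 2 -> R0=(4,0,0,0) value=4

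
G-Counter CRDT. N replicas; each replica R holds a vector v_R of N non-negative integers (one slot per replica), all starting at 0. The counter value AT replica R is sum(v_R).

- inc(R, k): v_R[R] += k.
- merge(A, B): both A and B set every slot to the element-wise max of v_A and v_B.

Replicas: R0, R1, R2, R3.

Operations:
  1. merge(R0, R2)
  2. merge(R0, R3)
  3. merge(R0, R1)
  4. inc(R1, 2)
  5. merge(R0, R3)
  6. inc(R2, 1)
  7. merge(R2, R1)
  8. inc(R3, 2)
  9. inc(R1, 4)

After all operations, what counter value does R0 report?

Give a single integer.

Answer: 0

Derivation:
Op 1: merge R0<->R2 -> R0=(0,0,0,0) R2=(0,0,0,0)
Op 2: merge R0<->R3 -> R0=(0,0,0,0) R3=(0,0,0,0)
Op 3: merge R0<->R1 -> R0=(0,0,0,0) R1=(0,0,0,0)
Op 4: inc R1 by 2 -> R1=(0,2,0,0) value=2
Op 5: merge R0<->R3 -> R0=(0,0,0,0) R3=(0,0,0,0)
Op 6: inc R2 by 1 -> R2=(0,0,1,0) value=1
Op 7: merge R2<->R1 -> R2=(0,2,1,0) R1=(0,2,1,0)
Op 8: inc R3 by 2 -> R3=(0,0,0,2) value=2
Op 9: inc R1 by 4 -> R1=(0,6,1,0) value=7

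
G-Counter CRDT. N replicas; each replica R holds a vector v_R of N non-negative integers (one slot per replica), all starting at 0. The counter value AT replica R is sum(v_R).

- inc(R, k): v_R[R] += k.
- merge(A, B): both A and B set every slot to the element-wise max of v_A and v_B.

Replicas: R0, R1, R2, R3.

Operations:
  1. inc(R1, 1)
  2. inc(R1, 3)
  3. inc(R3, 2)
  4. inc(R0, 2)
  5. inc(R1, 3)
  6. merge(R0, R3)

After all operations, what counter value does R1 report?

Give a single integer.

Answer: 7

Derivation:
Op 1: inc R1 by 1 -> R1=(0,1,0,0) value=1
Op 2: inc R1 by 3 -> R1=(0,4,0,0) value=4
Op 3: inc R3 by 2 -> R3=(0,0,0,2) value=2
Op 4: inc R0 by 2 -> R0=(2,0,0,0) value=2
Op 5: inc R1 by 3 -> R1=(0,7,0,0) value=7
Op 6: merge R0<->R3 -> R0=(2,0,0,2) R3=(2,0,0,2)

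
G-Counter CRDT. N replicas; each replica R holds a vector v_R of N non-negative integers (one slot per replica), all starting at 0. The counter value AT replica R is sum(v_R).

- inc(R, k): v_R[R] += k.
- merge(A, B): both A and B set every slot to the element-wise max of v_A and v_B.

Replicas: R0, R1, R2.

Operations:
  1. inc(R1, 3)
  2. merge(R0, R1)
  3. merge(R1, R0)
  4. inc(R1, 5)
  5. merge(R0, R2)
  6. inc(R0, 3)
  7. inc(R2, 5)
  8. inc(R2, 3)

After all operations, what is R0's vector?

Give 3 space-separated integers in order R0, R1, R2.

Op 1: inc R1 by 3 -> R1=(0,3,0) value=3
Op 2: merge R0<->R1 -> R0=(0,3,0) R1=(0,3,0)
Op 3: merge R1<->R0 -> R1=(0,3,0) R0=(0,3,0)
Op 4: inc R1 by 5 -> R1=(0,8,0) value=8
Op 5: merge R0<->R2 -> R0=(0,3,0) R2=(0,3,0)
Op 6: inc R0 by 3 -> R0=(3,3,0) value=6
Op 7: inc R2 by 5 -> R2=(0,3,5) value=8
Op 8: inc R2 by 3 -> R2=(0,3,8) value=11

Answer: 3 3 0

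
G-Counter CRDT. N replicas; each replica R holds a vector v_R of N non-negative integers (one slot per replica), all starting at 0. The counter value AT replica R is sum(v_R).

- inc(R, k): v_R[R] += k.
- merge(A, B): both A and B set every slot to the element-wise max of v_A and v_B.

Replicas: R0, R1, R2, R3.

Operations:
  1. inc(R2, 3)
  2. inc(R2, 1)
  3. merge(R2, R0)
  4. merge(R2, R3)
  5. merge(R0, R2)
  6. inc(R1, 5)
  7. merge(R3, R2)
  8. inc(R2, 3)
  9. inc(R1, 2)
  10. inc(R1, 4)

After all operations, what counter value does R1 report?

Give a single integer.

Op 1: inc R2 by 3 -> R2=(0,0,3,0) value=3
Op 2: inc R2 by 1 -> R2=(0,0,4,0) value=4
Op 3: merge R2<->R0 -> R2=(0,0,4,0) R0=(0,0,4,0)
Op 4: merge R2<->R3 -> R2=(0,0,4,0) R3=(0,0,4,0)
Op 5: merge R0<->R2 -> R0=(0,0,4,0) R2=(0,0,4,0)
Op 6: inc R1 by 5 -> R1=(0,5,0,0) value=5
Op 7: merge R3<->R2 -> R3=(0,0,4,0) R2=(0,0,4,0)
Op 8: inc R2 by 3 -> R2=(0,0,7,0) value=7
Op 9: inc R1 by 2 -> R1=(0,7,0,0) value=7
Op 10: inc R1 by 4 -> R1=(0,11,0,0) value=11

Answer: 11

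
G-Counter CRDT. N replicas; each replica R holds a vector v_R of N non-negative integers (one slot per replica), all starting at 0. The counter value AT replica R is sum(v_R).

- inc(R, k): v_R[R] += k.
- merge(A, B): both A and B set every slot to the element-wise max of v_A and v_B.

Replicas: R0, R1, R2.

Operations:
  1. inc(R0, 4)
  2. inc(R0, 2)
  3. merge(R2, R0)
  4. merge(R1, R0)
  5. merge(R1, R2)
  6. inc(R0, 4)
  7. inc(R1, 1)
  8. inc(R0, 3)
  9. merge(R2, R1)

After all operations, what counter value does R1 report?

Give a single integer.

Op 1: inc R0 by 4 -> R0=(4,0,0) value=4
Op 2: inc R0 by 2 -> R0=(6,0,0) value=6
Op 3: merge R2<->R0 -> R2=(6,0,0) R0=(6,0,0)
Op 4: merge R1<->R0 -> R1=(6,0,0) R0=(6,0,0)
Op 5: merge R1<->R2 -> R1=(6,0,0) R2=(6,0,0)
Op 6: inc R0 by 4 -> R0=(10,0,0) value=10
Op 7: inc R1 by 1 -> R1=(6,1,0) value=7
Op 8: inc R0 by 3 -> R0=(13,0,0) value=13
Op 9: merge R2<->R1 -> R2=(6,1,0) R1=(6,1,0)

Answer: 7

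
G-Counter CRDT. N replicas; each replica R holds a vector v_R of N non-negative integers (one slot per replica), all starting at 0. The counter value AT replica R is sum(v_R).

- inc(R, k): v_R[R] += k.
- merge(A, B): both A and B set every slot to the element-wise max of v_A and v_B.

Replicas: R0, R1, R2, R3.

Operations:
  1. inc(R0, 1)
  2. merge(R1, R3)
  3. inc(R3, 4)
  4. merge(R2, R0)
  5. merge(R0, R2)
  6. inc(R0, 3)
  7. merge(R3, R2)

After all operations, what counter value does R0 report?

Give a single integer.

Answer: 4

Derivation:
Op 1: inc R0 by 1 -> R0=(1,0,0,0) value=1
Op 2: merge R1<->R3 -> R1=(0,0,0,0) R3=(0,0,0,0)
Op 3: inc R3 by 4 -> R3=(0,0,0,4) value=4
Op 4: merge R2<->R0 -> R2=(1,0,0,0) R0=(1,0,0,0)
Op 5: merge R0<->R2 -> R0=(1,0,0,0) R2=(1,0,0,0)
Op 6: inc R0 by 3 -> R0=(4,0,0,0) value=4
Op 7: merge R3<->R2 -> R3=(1,0,0,4) R2=(1,0,0,4)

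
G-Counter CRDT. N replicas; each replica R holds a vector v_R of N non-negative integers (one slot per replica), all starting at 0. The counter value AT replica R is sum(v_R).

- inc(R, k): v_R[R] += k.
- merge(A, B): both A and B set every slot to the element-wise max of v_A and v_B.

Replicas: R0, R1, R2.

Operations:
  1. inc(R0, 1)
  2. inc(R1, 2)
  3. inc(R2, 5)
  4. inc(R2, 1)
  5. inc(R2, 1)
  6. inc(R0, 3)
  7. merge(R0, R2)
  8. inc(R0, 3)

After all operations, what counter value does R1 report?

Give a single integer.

Answer: 2

Derivation:
Op 1: inc R0 by 1 -> R0=(1,0,0) value=1
Op 2: inc R1 by 2 -> R1=(0,2,0) value=2
Op 3: inc R2 by 5 -> R2=(0,0,5) value=5
Op 4: inc R2 by 1 -> R2=(0,0,6) value=6
Op 5: inc R2 by 1 -> R2=(0,0,7) value=7
Op 6: inc R0 by 3 -> R0=(4,0,0) value=4
Op 7: merge R0<->R2 -> R0=(4,0,7) R2=(4,0,7)
Op 8: inc R0 by 3 -> R0=(7,0,7) value=14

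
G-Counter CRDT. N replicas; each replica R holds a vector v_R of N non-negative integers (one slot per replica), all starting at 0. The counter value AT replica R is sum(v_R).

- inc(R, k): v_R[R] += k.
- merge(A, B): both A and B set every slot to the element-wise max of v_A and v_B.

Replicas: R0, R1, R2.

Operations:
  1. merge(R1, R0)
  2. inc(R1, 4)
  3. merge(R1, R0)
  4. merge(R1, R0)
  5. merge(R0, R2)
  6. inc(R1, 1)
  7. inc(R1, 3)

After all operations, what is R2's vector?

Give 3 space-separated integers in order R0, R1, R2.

Op 1: merge R1<->R0 -> R1=(0,0,0) R0=(0,0,0)
Op 2: inc R1 by 4 -> R1=(0,4,0) value=4
Op 3: merge R1<->R0 -> R1=(0,4,0) R0=(0,4,0)
Op 4: merge R1<->R0 -> R1=(0,4,0) R0=(0,4,0)
Op 5: merge R0<->R2 -> R0=(0,4,0) R2=(0,4,0)
Op 6: inc R1 by 1 -> R1=(0,5,0) value=5
Op 7: inc R1 by 3 -> R1=(0,8,0) value=8

Answer: 0 4 0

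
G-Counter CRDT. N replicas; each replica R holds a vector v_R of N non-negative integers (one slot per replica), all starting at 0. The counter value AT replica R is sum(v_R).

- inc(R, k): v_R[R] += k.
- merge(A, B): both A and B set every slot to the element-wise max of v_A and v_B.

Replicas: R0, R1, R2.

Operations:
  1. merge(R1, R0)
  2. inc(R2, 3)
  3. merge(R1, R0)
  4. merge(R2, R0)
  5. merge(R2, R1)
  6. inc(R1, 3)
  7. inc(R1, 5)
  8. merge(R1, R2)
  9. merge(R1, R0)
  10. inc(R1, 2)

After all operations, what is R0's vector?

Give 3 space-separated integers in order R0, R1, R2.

Op 1: merge R1<->R0 -> R1=(0,0,0) R0=(0,0,0)
Op 2: inc R2 by 3 -> R2=(0,0,3) value=3
Op 3: merge R1<->R0 -> R1=(0,0,0) R0=(0,0,0)
Op 4: merge R2<->R0 -> R2=(0,0,3) R0=(0,0,3)
Op 5: merge R2<->R1 -> R2=(0,0,3) R1=(0,0,3)
Op 6: inc R1 by 3 -> R1=(0,3,3) value=6
Op 7: inc R1 by 5 -> R1=(0,8,3) value=11
Op 8: merge R1<->R2 -> R1=(0,8,3) R2=(0,8,3)
Op 9: merge R1<->R0 -> R1=(0,8,3) R0=(0,8,3)
Op 10: inc R1 by 2 -> R1=(0,10,3) value=13

Answer: 0 8 3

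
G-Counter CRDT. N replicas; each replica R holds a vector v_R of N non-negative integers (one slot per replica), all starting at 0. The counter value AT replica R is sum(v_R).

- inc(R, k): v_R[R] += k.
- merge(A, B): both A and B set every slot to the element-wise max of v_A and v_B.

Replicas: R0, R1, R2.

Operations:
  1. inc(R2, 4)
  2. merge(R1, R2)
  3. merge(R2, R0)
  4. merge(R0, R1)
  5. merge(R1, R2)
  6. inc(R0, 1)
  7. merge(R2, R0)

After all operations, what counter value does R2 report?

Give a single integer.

Answer: 5

Derivation:
Op 1: inc R2 by 4 -> R2=(0,0,4) value=4
Op 2: merge R1<->R2 -> R1=(0,0,4) R2=(0,0,4)
Op 3: merge R2<->R0 -> R2=(0,0,4) R0=(0,0,4)
Op 4: merge R0<->R1 -> R0=(0,0,4) R1=(0,0,4)
Op 5: merge R1<->R2 -> R1=(0,0,4) R2=(0,0,4)
Op 6: inc R0 by 1 -> R0=(1,0,4) value=5
Op 7: merge R2<->R0 -> R2=(1,0,4) R0=(1,0,4)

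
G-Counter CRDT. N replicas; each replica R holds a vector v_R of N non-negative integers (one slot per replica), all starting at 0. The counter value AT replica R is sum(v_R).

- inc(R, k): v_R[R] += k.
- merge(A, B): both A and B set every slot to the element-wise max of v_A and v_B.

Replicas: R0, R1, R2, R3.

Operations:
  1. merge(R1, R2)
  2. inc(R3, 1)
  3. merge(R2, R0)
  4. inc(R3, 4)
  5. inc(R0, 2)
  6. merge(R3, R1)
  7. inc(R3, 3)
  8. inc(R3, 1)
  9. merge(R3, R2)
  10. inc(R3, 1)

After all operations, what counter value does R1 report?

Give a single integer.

Answer: 5

Derivation:
Op 1: merge R1<->R2 -> R1=(0,0,0,0) R2=(0,0,0,0)
Op 2: inc R3 by 1 -> R3=(0,0,0,1) value=1
Op 3: merge R2<->R0 -> R2=(0,0,0,0) R0=(0,0,0,0)
Op 4: inc R3 by 4 -> R3=(0,0,0,5) value=5
Op 5: inc R0 by 2 -> R0=(2,0,0,0) value=2
Op 6: merge R3<->R1 -> R3=(0,0,0,5) R1=(0,0,0,5)
Op 7: inc R3 by 3 -> R3=(0,0,0,8) value=8
Op 8: inc R3 by 1 -> R3=(0,0,0,9) value=9
Op 9: merge R3<->R2 -> R3=(0,0,0,9) R2=(0,0,0,9)
Op 10: inc R3 by 1 -> R3=(0,0,0,10) value=10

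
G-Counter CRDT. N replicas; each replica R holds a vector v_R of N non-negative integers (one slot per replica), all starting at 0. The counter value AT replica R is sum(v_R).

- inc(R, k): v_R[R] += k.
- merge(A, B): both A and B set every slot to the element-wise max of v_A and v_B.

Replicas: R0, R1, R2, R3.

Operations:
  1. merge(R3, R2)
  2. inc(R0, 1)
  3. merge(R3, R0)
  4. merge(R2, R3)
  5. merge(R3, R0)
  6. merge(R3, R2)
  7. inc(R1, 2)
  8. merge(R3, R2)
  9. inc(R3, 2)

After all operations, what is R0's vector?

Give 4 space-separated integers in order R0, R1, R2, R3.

Op 1: merge R3<->R2 -> R3=(0,0,0,0) R2=(0,0,0,0)
Op 2: inc R0 by 1 -> R0=(1,0,0,0) value=1
Op 3: merge R3<->R0 -> R3=(1,0,0,0) R0=(1,0,0,0)
Op 4: merge R2<->R3 -> R2=(1,0,0,0) R3=(1,0,0,0)
Op 5: merge R3<->R0 -> R3=(1,0,0,0) R0=(1,0,0,0)
Op 6: merge R3<->R2 -> R3=(1,0,0,0) R2=(1,0,0,0)
Op 7: inc R1 by 2 -> R1=(0,2,0,0) value=2
Op 8: merge R3<->R2 -> R3=(1,0,0,0) R2=(1,0,0,0)
Op 9: inc R3 by 2 -> R3=(1,0,0,2) value=3

Answer: 1 0 0 0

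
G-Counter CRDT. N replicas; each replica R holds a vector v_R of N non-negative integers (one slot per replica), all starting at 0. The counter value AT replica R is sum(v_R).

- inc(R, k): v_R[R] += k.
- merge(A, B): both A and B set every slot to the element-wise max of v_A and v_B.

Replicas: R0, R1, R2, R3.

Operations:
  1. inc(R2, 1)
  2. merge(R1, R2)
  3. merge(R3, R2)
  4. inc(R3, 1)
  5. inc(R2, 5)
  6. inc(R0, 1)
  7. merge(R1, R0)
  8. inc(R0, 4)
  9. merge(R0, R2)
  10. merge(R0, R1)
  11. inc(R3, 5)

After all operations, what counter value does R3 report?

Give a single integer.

Answer: 7

Derivation:
Op 1: inc R2 by 1 -> R2=(0,0,1,0) value=1
Op 2: merge R1<->R2 -> R1=(0,0,1,0) R2=(0,0,1,0)
Op 3: merge R3<->R2 -> R3=(0,0,1,0) R2=(0,0,1,0)
Op 4: inc R3 by 1 -> R3=(0,0,1,1) value=2
Op 5: inc R2 by 5 -> R2=(0,0,6,0) value=6
Op 6: inc R0 by 1 -> R0=(1,0,0,0) value=1
Op 7: merge R1<->R0 -> R1=(1,0,1,0) R0=(1,0,1,0)
Op 8: inc R0 by 4 -> R0=(5,0,1,0) value=6
Op 9: merge R0<->R2 -> R0=(5,0,6,0) R2=(5,0,6,0)
Op 10: merge R0<->R1 -> R0=(5,0,6,0) R1=(5,0,6,0)
Op 11: inc R3 by 5 -> R3=(0,0,1,6) value=7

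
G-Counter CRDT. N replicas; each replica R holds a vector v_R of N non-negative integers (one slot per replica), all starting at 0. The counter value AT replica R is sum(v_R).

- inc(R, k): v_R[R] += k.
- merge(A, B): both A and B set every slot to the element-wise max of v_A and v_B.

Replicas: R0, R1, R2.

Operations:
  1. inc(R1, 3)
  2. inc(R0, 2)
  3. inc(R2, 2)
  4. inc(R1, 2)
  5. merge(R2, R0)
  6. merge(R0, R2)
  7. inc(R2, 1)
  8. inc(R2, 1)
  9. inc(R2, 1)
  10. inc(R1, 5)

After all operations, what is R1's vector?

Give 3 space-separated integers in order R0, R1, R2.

Answer: 0 10 0

Derivation:
Op 1: inc R1 by 3 -> R1=(0,3,0) value=3
Op 2: inc R0 by 2 -> R0=(2,0,0) value=2
Op 3: inc R2 by 2 -> R2=(0,0,2) value=2
Op 4: inc R1 by 2 -> R1=(0,5,0) value=5
Op 5: merge R2<->R0 -> R2=(2,0,2) R0=(2,0,2)
Op 6: merge R0<->R2 -> R0=(2,0,2) R2=(2,0,2)
Op 7: inc R2 by 1 -> R2=(2,0,3) value=5
Op 8: inc R2 by 1 -> R2=(2,0,4) value=6
Op 9: inc R2 by 1 -> R2=(2,0,5) value=7
Op 10: inc R1 by 5 -> R1=(0,10,0) value=10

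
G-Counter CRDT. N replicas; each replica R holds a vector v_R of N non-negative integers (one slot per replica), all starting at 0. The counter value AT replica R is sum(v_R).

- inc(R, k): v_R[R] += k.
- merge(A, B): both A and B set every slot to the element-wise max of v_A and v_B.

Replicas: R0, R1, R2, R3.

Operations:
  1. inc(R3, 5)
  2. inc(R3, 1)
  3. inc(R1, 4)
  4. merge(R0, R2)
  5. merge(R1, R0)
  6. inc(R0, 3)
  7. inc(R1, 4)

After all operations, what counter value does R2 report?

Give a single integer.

Answer: 0

Derivation:
Op 1: inc R3 by 5 -> R3=(0,0,0,5) value=5
Op 2: inc R3 by 1 -> R3=(0,0,0,6) value=6
Op 3: inc R1 by 4 -> R1=(0,4,0,0) value=4
Op 4: merge R0<->R2 -> R0=(0,0,0,0) R2=(0,0,0,0)
Op 5: merge R1<->R0 -> R1=(0,4,0,0) R0=(0,4,0,0)
Op 6: inc R0 by 3 -> R0=(3,4,0,0) value=7
Op 7: inc R1 by 4 -> R1=(0,8,0,0) value=8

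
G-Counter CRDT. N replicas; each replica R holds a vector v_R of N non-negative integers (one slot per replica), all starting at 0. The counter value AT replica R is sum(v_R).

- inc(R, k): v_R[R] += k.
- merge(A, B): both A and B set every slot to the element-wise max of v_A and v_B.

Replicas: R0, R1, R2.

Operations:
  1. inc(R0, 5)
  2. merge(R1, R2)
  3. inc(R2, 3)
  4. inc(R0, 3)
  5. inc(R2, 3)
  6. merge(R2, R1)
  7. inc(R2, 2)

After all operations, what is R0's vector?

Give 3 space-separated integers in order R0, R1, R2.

Op 1: inc R0 by 5 -> R0=(5,0,0) value=5
Op 2: merge R1<->R2 -> R1=(0,0,0) R2=(0,0,0)
Op 3: inc R2 by 3 -> R2=(0,0,3) value=3
Op 4: inc R0 by 3 -> R0=(8,0,0) value=8
Op 5: inc R2 by 3 -> R2=(0,0,6) value=6
Op 6: merge R2<->R1 -> R2=(0,0,6) R1=(0,0,6)
Op 7: inc R2 by 2 -> R2=(0,0,8) value=8

Answer: 8 0 0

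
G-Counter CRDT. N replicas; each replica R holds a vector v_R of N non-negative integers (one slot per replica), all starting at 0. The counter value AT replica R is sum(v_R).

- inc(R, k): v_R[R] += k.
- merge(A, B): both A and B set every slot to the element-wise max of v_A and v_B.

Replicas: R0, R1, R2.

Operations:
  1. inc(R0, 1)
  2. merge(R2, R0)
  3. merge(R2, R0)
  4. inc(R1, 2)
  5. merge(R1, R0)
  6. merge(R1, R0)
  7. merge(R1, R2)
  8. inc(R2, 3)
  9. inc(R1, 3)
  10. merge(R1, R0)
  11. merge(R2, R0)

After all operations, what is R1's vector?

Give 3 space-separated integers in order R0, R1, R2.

Answer: 1 5 0

Derivation:
Op 1: inc R0 by 1 -> R0=(1,0,0) value=1
Op 2: merge R2<->R0 -> R2=(1,0,0) R0=(1,0,0)
Op 3: merge R2<->R0 -> R2=(1,0,0) R0=(1,0,0)
Op 4: inc R1 by 2 -> R1=(0,2,0) value=2
Op 5: merge R1<->R0 -> R1=(1,2,0) R0=(1,2,0)
Op 6: merge R1<->R0 -> R1=(1,2,0) R0=(1,2,0)
Op 7: merge R1<->R2 -> R1=(1,2,0) R2=(1,2,0)
Op 8: inc R2 by 3 -> R2=(1,2,3) value=6
Op 9: inc R1 by 3 -> R1=(1,5,0) value=6
Op 10: merge R1<->R0 -> R1=(1,5,0) R0=(1,5,0)
Op 11: merge R2<->R0 -> R2=(1,5,3) R0=(1,5,3)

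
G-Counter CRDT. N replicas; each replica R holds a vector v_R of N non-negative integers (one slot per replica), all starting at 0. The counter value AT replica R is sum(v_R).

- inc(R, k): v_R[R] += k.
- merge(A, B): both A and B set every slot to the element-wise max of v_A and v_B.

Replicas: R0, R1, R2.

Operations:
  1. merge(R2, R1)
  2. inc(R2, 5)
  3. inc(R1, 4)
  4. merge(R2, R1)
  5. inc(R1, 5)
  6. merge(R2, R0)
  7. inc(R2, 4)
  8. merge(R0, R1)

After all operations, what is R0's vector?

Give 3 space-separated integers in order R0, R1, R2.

Answer: 0 9 5

Derivation:
Op 1: merge R2<->R1 -> R2=(0,0,0) R1=(0,0,0)
Op 2: inc R2 by 5 -> R2=(0,0,5) value=5
Op 3: inc R1 by 4 -> R1=(0,4,0) value=4
Op 4: merge R2<->R1 -> R2=(0,4,5) R1=(0,4,5)
Op 5: inc R1 by 5 -> R1=(0,9,5) value=14
Op 6: merge R2<->R0 -> R2=(0,4,5) R0=(0,4,5)
Op 7: inc R2 by 4 -> R2=(0,4,9) value=13
Op 8: merge R0<->R1 -> R0=(0,9,5) R1=(0,9,5)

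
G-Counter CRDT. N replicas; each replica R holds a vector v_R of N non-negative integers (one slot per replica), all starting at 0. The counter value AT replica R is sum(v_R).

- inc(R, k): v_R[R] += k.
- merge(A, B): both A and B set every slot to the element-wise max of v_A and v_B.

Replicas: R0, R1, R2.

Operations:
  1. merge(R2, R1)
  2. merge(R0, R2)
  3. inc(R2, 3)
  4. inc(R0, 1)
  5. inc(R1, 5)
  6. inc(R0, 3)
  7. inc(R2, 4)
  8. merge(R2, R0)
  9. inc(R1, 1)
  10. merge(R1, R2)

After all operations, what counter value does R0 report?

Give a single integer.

Answer: 11

Derivation:
Op 1: merge R2<->R1 -> R2=(0,0,0) R1=(0,0,0)
Op 2: merge R0<->R2 -> R0=(0,0,0) R2=(0,0,0)
Op 3: inc R2 by 3 -> R2=(0,0,3) value=3
Op 4: inc R0 by 1 -> R0=(1,0,0) value=1
Op 5: inc R1 by 5 -> R1=(0,5,0) value=5
Op 6: inc R0 by 3 -> R0=(4,0,0) value=4
Op 7: inc R2 by 4 -> R2=(0,0,7) value=7
Op 8: merge R2<->R0 -> R2=(4,0,7) R0=(4,0,7)
Op 9: inc R1 by 1 -> R1=(0,6,0) value=6
Op 10: merge R1<->R2 -> R1=(4,6,7) R2=(4,6,7)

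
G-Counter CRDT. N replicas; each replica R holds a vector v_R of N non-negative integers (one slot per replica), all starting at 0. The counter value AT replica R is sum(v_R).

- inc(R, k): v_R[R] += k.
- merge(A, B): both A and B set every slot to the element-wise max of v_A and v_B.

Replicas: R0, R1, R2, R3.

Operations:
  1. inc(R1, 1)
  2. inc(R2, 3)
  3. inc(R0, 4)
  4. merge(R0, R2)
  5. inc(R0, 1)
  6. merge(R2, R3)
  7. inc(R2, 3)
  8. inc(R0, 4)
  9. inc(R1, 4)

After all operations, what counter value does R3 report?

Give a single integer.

Op 1: inc R1 by 1 -> R1=(0,1,0,0) value=1
Op 2: inc R2 by 3 -> R2=(0,0,3,0) value=3
Op 3: inc R0 by 4 -> R0=(4,0,0,0) value=4
Op 4: merge R0<->R2 -> R0=(4,0,3,0) R2=(4,0,3,0)
Op 5: inc R0 by 1 -> R0=(5,0,3,0) value=8
Op 6: merge R2<->R3 -> R2=(4,0,3,0) R3=(4,0,3,0)
Op 7: inc R2 by 3 -> R2=(4,0,6,0) value=10
Op 8: inc R0 by 4 -> R0=(9,0,3,0) value=12
Op 9: inc R1 by 4 -> R1=(0,5,0,0) value=5

Answer: 7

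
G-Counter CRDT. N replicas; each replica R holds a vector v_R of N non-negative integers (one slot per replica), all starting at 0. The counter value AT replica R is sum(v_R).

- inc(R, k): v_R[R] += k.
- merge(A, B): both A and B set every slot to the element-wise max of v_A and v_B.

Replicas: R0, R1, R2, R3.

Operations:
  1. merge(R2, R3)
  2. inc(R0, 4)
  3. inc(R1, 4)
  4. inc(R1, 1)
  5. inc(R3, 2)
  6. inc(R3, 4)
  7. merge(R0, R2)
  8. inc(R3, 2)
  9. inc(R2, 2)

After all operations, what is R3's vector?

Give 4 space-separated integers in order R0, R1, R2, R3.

Op 1: merge R2<->R3 -> R2=(0,0,0,0) R3=(0,0,0,0)
Op 2: inc R0 by 4 -> R0=(4,0,0,0) value=4
Op 3: inc R1 by 4 -> R1=(0,4,0,0) value=4
Op 4: inc R1 by 1 -> R1=(0,5,0,0) value=5
Op 5: inc R3 by 2 -> R3=(0,0,0,2) value=2
Op 6: inc R3 by 4 -> R3=(0,0,0,6) value=6
Op 7: merge R0<->R2 -> R0=(4,0,0,0) R2=(4,0,0,0)
Op 8: inc R3 by 2 -> R3=(0,0,0,8) value=8
Op 9: inc R2 by 2 -> R2=(4,0,2,0) value=6

Answer: 0 0 0 8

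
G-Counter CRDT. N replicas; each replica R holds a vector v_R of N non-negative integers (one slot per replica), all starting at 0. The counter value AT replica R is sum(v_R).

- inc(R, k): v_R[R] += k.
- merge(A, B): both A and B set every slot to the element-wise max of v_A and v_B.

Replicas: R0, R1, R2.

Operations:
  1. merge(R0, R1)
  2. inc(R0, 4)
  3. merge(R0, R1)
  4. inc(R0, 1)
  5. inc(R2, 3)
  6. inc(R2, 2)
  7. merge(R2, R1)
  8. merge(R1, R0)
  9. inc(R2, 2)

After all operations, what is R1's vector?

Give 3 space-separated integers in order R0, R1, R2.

Answer: 5 0 5

Derivation:
Op 1: merge R0<->R1 -> R0=(0,0,0) R1=(0,0,0)
Op 2: inc R0 by 4 -> R0=(4,0,0) value=4
Op 3: merge R0<->R1 -> R0=(4,0,0) R1=(4,0,0)
Op 4: inc R0 by 1 -> R0=(5,0,0) value=5
Op 5: inc R2 by 3 -> R2=(0,0,3) value=3
Op 6: inc R2 by 2 -> R2=(0,0,5) value=5
Op 7: merge R2<->R1 -> R2=(4,0,5) R1=(4,0,5)
Op 8: merge R1<->R0 -> R1=(5,0,5) R0=(5,0,5)
Op 9: inc R2 by 2 -> R2=(4,0,7) value=11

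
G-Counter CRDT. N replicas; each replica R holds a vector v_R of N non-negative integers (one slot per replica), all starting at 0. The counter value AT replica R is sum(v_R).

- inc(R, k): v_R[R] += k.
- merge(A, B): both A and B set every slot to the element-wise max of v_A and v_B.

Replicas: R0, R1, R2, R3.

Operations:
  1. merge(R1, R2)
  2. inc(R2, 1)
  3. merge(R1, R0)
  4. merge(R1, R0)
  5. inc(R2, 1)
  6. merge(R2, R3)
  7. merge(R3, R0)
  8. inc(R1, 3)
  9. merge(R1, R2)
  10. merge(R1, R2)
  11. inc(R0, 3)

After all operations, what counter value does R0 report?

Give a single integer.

Op 1: merge R1<->R2 -> R1=(0,0,0,0) R2=(0,0,0,0)
Op 2: inc R2 by 1 -> R2=(0,0,1,0) value=1
Op 3: merge R1<->R0 -> R1=(0,0,0,0) R0=(0,0,0,0)
Op 4: merge R1<->R0 -> R1=(0,0,0,0) R0=(0,0,0,0)
Op 5: inc R2 by 1 -> R2=(0,0,2,0) value=2
Op 6: merge R2<->R3 -> R2=(0,0,2,0) R3=(0,0,2,0)
Op 7: merge R3<->R0 -> R3=(0,0,2,0) R0=(0,0,2,0)
Op 8: inc R1 by 3 -> R1=(0,3,0,0) value=3
Op 9: merge R1<->R2 -> R1=(0,3,2,0) R2=(0,3,2,0)
Op 10: merge R1<->R2 -> R1=(0,3,2,0) R2=(0,3,2,0)
Op 11: inc R0 by 3 -> R0=(3,0,2,0) value=5

Answer: 5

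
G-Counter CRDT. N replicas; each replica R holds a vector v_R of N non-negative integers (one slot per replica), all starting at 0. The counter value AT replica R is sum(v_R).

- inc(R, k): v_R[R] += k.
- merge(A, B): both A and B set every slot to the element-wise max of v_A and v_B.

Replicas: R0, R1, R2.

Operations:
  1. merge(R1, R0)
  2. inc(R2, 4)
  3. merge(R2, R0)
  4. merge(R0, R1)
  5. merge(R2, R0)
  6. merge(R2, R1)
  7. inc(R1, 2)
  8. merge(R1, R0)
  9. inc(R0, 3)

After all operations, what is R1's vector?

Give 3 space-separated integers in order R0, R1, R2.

Op 1: merge R1<->R0 -> R1=(0,0,0) R0=(0,0,0)
Op 2: inc R2 by 4 -> R2=(0,0,4) value=4
Op 3: merge R2<->R0 -> R2=(0,0,4) R0=(0,0,4)
Op 4: merge R0<->R1 -> R0=(0,0,4) R1=(0,0,4)
Op 5: merge R2<->R0 -> R2=(0,0,4) R0=(0,0,4)
Op 6: merge R2<->R1 -> R2=(0,0,4) R1=(0,0,4)
Op 7: inc R1 by 2 -> R1=(0,2,4) value=6
Op 8: merge R1<->R0 -> R1=(0,2,4) R0=(0,2,4)
Op 9: inc R0 by 3 -> R0=(3,2,4) value=9

Answer: 0 2 4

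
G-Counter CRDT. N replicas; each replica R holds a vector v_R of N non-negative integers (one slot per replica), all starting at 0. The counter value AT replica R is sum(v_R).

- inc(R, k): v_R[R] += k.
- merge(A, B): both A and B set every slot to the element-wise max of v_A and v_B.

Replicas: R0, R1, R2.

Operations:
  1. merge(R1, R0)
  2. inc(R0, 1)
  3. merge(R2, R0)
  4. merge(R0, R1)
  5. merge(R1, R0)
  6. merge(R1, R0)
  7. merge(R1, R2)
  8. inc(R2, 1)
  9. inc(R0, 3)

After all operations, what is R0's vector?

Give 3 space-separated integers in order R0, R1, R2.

Answer: 4 0 0

Derivation:
Op 1: merge R1<->R0 -> R1=(0,0,0) R0=(0,0,0)
Op 2: inc R0 by 1 -> R0=(1,0,0) value=1
Op 3: merge R2<->R0 -> R2=(1,0,0) R0=(1,0,0)
Op 4: merge R0<->R1 -> R0=(1,0,0) R1=(1,0,0)
Op 5: merge R1<->R0 -> R1=(1,0,0) R0=(1,0,0)
Op 6: merge R1<->R0 -> R1=(1,0,0) R0=(1,0,0)
Op 7: merge R1<->R2 -> R1=(1,0,0) R2=(1,0,0)
Op 8: inc R2 by 1 -> R2=(1,0,1) value=2
Op 9: inc R0 by 3 -> R0=(4,0,0) value=4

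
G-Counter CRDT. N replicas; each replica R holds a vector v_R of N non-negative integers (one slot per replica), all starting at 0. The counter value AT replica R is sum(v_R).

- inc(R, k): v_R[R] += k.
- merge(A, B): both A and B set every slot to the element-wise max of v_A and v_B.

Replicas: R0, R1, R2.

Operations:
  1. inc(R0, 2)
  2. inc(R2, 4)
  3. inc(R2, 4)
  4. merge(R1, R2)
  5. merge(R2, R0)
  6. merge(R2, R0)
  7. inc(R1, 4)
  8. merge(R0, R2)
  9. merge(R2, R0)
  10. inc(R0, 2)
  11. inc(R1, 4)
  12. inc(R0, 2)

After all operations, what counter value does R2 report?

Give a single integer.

Op 1: inc R0 by 2 -> R0=(2,0,0) value=2
Op 2: inc R2 by 4 -> R2=(0,0,4) value=4
Op 3: inc R2 by 4 -> R2=(0,0,8) value=8
Op 4: merge R1<->R2 -> R1=(0,0,8) R2=(0,0,8)
Op 5: merge R2<->R0 -> R2=(2,0,8) R0=(2,0,8)
Op 6: merge R2<->R0 -> R2=(2,0,8) R0=(2,0,8)
Op 7: inc R1 by 4 -> R1=(0,4,8) value=12
Op 8: merge R0<->R2 -> R0=(2,0,8) R2=(2,0,8)
Op 9: merge R2<->R0 -> R2=(2,0,8) R0=(2,0,8)
Op 10: inc R0 by 2 -> R0=(4,0,8) value=12
Op 11: inc R1 by 4 -> R1=(0,8,8) value=16
Op 12: inc R0 by 2 -> R0=(6,0,8) value=14

Answer: 10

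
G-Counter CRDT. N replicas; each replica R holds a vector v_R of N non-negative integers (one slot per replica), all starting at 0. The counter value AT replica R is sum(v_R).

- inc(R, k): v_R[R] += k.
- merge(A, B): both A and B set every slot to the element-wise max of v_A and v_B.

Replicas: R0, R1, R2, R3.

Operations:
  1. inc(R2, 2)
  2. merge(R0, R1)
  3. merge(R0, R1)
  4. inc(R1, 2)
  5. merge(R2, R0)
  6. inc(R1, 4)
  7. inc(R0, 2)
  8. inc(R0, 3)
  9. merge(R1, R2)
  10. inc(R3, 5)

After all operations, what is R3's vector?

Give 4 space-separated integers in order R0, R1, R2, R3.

Op 1: inc R2 by 2 -> R2=(0,0,2,0) value=2
Op 2: merge R0<->R1 -> R0=(0,0,0,0) R1=(0,0,0,0)
Op 3: merge R0<->R1 -> R0=(0,0,0,0) R1=(0,0,0,0)
Op 4: inc R1 by 2 -> R1=(0,2,0,0) value=2
Op 5: merge R2<->R0 -> R2=(0,0,2,0) R0=(0,0,2,0)
Op 6: inc R1 by 4 -> R1=(0,6,0,0) value=6
Op 7: inc R0 by 2 -> R0=(2,0,2,0) value=4
Op 8: inc R0 by 3 -> R0=(5,0,2,0) value=7
Op 9: merge R1<->R2 -> R1=(0,6,2,0) R2=(0,6,2,0)
Op 10: inc R3 by 5 -> R3=(0,0,0,5) value=5

Answer: 0 0 0 5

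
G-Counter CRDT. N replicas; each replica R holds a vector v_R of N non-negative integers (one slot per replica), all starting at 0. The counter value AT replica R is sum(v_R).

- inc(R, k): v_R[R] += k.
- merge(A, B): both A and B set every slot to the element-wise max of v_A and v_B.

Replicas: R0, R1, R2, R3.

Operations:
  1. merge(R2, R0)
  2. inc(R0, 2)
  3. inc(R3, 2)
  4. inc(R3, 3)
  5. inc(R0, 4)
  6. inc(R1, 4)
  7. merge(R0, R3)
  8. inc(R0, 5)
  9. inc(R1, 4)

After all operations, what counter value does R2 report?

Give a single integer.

Answer: 0

Derivation:
Op 1: merge R2<->R0 -> R2=(0,0,0,0) R0=(0,0,0,0)
Op 2: inc R0 by 2 -> R0=(2,0,0,0) value=2
Op 3: inc R3 by 2 -> R3=(0,0,0,2) value=2
Op 4: inc R3 by 3 -> R3=(0,0,0,5) value=5
Op 5: inc R0 by 4 -> R0=(6,0,0,0) value=6
Op 6: inc R1 by 4 -> R1=(0,4,0,0) value=4
Op 7: merge R0<->R3 -> R0=(6,0,0,5) R3=(6,0,0,5)
Op 8: inc R0 by 5 -> R0=(11,0,0,5) value=16
Op 9: inc R1 by 4 -> R1=(0,8,0,0) value=8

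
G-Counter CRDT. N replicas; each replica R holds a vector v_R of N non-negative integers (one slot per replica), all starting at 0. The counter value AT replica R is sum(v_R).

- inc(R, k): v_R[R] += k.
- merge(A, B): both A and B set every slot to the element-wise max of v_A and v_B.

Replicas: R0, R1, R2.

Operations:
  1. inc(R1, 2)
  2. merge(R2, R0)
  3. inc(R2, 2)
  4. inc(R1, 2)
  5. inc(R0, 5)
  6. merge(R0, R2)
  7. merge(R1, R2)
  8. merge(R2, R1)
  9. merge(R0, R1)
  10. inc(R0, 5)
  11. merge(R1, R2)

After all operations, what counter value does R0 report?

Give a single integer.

Answer: 16

Derivation:
Op 1: inc R1 by 2 -> R1=(0,2,0) value=2
Op 2: merge R2<->R0 -> R2=(0,0,0) R0=(0,0,0)
Op 3: inc R2 by 2 -> R2=(0,0,2) value=2
Op 4: inc R1 by 2 -> R1=(0,4,0) value=4
Op 5: inc R0 by 5 -> R0=(5,0,0) value=5
Op 6: merge R0<->R2 -> R0=(5,0,2) R2=(5,0,2)
Op 7: merge R1<->R2 -> R1=(5,4,2) R2=(5,4,2)
Op 8: merge R2<->R1 -> R2=(5,4,2) R1=(5,4,2)
Op 9: merge R0<->R1 -> R0=(5,4,2) R1=(5,4,2)
Op 10: inc R0 by 5 -> R0=(10,4,2) value=16
Op 11: merge R1<->R2 -> R1=(5,4,2) R2=(5,4,2)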